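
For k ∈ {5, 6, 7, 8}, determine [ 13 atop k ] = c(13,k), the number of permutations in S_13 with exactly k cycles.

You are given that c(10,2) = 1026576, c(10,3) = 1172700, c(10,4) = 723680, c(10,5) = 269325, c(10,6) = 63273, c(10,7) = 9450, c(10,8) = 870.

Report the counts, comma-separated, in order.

i=11: T(11,3)=1026576+10·1172700=12753576 | T(11,4)=1172700+10·723680=8409500 | T(11,5)=723680+10·269325=3416930 | T(11,6)=269325+10·63273=902055 | T(11,7)=63273+10·9450=157773 | T(11,8)=9450+10·870=18150
i=12: T(12,4)=12753576+11·8409500=105258076 | T(12,5)=8409500+11·3416930=45995730 | T(12,6)=3416930+11·902055=13339535 | T(12,7)=902055+11·157773=2637558 | T(12,8)=157773+11·18150=357423
i=13: T(13,5)=105258076+12·45995730=657206836 | T(13,6)=45995730+12·13339535=206070150 | T(13,7)=13339535+12·2637558=44990231 | T(13,8)=2637558+12·357423=6926634
Read c(13,5) = 657206836, c(13,6) = 206070150, c(13,7) = 44990231, c(13,8) = 6926634.

657206836, 206070150, 44990231, 6926634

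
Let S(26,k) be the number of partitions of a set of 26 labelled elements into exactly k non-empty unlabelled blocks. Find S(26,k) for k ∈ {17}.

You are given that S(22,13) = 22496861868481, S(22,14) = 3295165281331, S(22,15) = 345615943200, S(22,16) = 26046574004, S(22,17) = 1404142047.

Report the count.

[23] T[23,14]:14*3295165281331+22496861868481=68629175807115 · T[23,15]:15*345615943200+3295165281331=8479404429331 · T[23,16]:16*26046574004+345615943200=762361127264 · T[23,17]:17*1404142047+26046574004=49916988803
[24] T[24,15]:15*8479404429331+68629175807115=195820242247080 · T[24,16]:16*762361127264+8479404429331=20677182465555 · T[24,17]:17*49916988803+762361127264=1610949936915
[25] T[25,16]:16*20677182465555+195820242247080=526655161695960 · T[25,17]:17*1610949936915+20677182465555=48063331393110
[26] T[26,17]:17*48063331393110+526655161695960=1343731795378830
Read S(26,17) = 1343731795378830.

1343731795378830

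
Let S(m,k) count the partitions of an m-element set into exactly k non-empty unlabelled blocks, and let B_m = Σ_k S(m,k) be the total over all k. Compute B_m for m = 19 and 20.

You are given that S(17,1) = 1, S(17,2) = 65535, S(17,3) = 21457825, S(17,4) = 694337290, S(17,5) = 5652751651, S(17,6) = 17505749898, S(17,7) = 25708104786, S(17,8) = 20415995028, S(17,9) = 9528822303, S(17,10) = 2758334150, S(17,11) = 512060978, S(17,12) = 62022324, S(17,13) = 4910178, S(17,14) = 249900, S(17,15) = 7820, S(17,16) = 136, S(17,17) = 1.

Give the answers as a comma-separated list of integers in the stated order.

@18  (18,1):1·1+0→1, (18,2):65535·2+1→131071, (18,3):21457825·3+65535→64439010, (18,4):694337290·4+21457825→2798806985, (18,5):5652751651·5+694337290→28958095545, (18,6):17505749898·6+5652751651→110687251039, (18,7):25708104786·7+17505749898→197462483400, (18,8):20415995028·8+25708104786→189036065010, (18,9):9528822303·9+20415995028→106175395755, (18,10):2758334150·10+9528822303→37112163803, (18,11):512060978·11+2758334150→8391004908, (18,12):62022324·12+512060978→1256328866, (18,13):4910178·13+62022324→125854638, (18,14):249900·14+4910178→8408778, (18,15):7820·15+249900→367200, (18,16):136·16+7820→9996, (18,17):1·17+136→153, (18,18):0·18+1→1
@19  (19,1):1·1+0→1, (19,2):131071·2+1→262143, (19,3):64439010·3+131071→193448101, (19,4):2798806985·4+64439010→11259666950, (19,5):28958095545·5+2798806985→147589284710, (19,6):110687251039·6+28958095545→693081601779, (19,7):197462483400·7+110687251039→1492924634839, (19,8):189036065010·8+197462483400→1709751003480, (19,9):106175395755·9+189036065010→1144614626805, (19,10):37112163803·10+106175395755→477297033785, (19,11):8391004908·11+37112163803→129413217791, (19,12):1256328866·12+8391004908→23466951300, (19,13):125854638·13+1256328866→2892439160, (19,14):8408778·14+125854638→243577530, (19,15):367200·15+8408778→13916778, (19,16):9996·16+367200→527136, (19,17):153·17+9996→12597, (19,18):1·18+153→171, (19,19):0·19+1→1
@20  (20,1):1·1+0→1, (20,2):262143·2+1→524287, (20,3):193448101·3+262143→580606446, (20,4):11259666950·4+193448101→45232115901, (20,5):147589284710·5+11259666950→749206090500, (20,6):693081601779·6+147589284710→4306078895384, (20,7):1492924634839·7+693081601779→11143554045652, (20,8):1709751003480·8+1492924634839→15170932662679, (20,9):1144614626805·9+1709751003480→12011282644725, (20,10):477297033785·10+1144614626805→5917584964655, (20,11):129413217791·11+477297033785→1900842429486, (20,12):23466951300·12+129413217791→411016633391, (20,13):2892439160·13+23466951300→61068660380, (20,14):243577530·14+2892439160→6302524580, (20,15):13916778·15+243577530→452329200, (20,16):527136·16+13916778→22350954, (20,17):12597·17+527136→741285, (20,18):171·18+12597→15675, (20,19):1·19+171→190, (20,20):0·20+1→1
B_19 = ΣS(19,k) = 1+262143+193448101+11259666950+147589284710+693081601779+1492924634839+1709751003480+1144614626805+477297033785+129413217791+23466951300+2892439160+243577530+13916778+527136+12597+171+1 = 5832742205057
B_20 = ΣS(20,k) = 1+524287+580606446+45232115901+749206090500+4306078895384+11143554045652+15170932662679+12011282644725+5917584964655+1900842429486+411016633391+61068660380+6302524580+452329200+22350954+741285+15675+190+1 = 51724158235372

5832742205057, 51724158235372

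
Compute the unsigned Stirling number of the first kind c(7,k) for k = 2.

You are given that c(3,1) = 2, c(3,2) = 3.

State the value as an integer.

@4  (4,1):2·3+0→6, (4,2):3·3+2→11
@5  (5,1):6·4+0→24, (5,2):11·4+6→50
@6  (6,1):24·5+0→120, (6,2):50·5+24→274
@7  (7,2):274·6+120→1764
Read c(7,2) = 1764.

1764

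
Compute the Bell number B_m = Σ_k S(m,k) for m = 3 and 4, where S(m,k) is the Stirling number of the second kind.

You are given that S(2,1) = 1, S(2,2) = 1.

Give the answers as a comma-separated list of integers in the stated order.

5, 15

i=3: T(3,1)=0+1·1=1 | T(3,2)=1+2·1=3 | T(3,3)=1+3·0=1
i=4: T(4,1)=0+1·1=1 | T(4,2)=1+2·3=7 | T(4,3)=3+3·1=6 | T(4,4)=1+4·0=1
B_3 = ΣS(3,k) = 1+3+1 = 5
B_4 = ΣS(4,k) = 1+7+6+1 = 15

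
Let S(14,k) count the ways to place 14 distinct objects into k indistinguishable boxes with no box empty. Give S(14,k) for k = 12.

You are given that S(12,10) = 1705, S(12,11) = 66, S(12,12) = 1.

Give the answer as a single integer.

r13: T_13,11=11×66+1705=2431; T_13,12=12×1+66=78
r14: T_14,12=12×78+2431=3367
Read S(14,12) = 3367.

3367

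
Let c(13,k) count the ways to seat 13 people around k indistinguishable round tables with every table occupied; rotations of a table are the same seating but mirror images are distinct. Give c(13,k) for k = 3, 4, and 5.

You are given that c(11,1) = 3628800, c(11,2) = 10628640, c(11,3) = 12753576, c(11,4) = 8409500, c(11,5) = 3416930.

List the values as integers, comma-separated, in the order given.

1931559552, 1414014888, 657206836

i=12: T(12,2)=3628800+11·10628640=120543840 | T(12,3)=10628640+11·12753576=150917976 | T(12,4)=12753576+11·8409500=105258076 | T(12,5)=8409500+11·3416930=45995730
i=13: T(13,3)=120543840+12·150917976=1931559552 | T(13,4)=150917976+12·105258076=1414014888 | T(13,5)=105258076+12·45995730=657206836
Read c(13,3) = 1931559552, c(13,4) = 1414014888, c(13,5) = 657206836.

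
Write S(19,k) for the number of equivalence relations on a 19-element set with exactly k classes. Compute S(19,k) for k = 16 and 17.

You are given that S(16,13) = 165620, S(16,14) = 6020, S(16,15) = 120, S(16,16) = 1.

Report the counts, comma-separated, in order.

[17] T[17,14]:14*6020+165620=249900 · T[17,15]:15*120+6020=7820 · T[17,16]:16*1+120=136 · T[17,17]:17*0+1=1
[18] T[18,15]:15*7820+249900=367200 · T[18,16]:16*136+7820=9996 · T[18,17]:17*1+136=153
[19] T[19,16]:16*9996+367200=527136 · T[19,17]:17*153+9996=12597
Read S(19,16) = 527136, S(19,17) = 12597.

527136, 12597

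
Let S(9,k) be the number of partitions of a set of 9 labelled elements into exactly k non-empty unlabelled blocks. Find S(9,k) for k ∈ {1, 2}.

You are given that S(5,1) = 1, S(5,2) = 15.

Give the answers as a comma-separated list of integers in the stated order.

row 6: T[6][1]=1·1+0=1  T[6][2]=2·15+1=31
row 7: T[7][1]=1·1+0=1  T[7][2]=2·31+1=63
row 8: T[8][1]=1·1+0=1  T[8][2]=2·63+1=127
row 9: T[9][1]=1·1+0=1  T[9][2]=2·127+1=255
Read S(9,1) = 1, S(9,2) = 255.

1, 255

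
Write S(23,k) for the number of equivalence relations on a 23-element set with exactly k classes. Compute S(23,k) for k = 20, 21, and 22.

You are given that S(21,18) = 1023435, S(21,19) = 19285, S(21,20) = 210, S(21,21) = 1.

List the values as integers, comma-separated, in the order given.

1859550, 28336, 253

r22: T_22,19=19×19285+1023435=1389850; T_22,20=20×210+19285=23485; T_22,21=21×1+210=231; T_22,22=22×0+1=1
r23: T_23,20=20×23485+1389850=1859550; T_23,21=21×231+23485=28336; T_23,22=22×1+231=253
Read S(23,20) = 1859550, S(23,21) = 28336, S(23,22) = 253.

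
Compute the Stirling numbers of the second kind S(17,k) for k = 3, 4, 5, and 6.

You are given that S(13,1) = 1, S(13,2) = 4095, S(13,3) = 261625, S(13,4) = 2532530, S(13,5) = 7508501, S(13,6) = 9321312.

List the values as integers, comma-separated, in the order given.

r14: T_14,1=1×1+0=1; T_14,2=2×4095+1=8191; T_14,3=3×261625+4095=788970; T_14,4=4×2532530+261625=10391745; T_14,5=5×7508501+2532530=40075035; T_14,6=6×9321312+7508501=63436373
r15: T_15,1=1×1+0=1; T_15,2=2×8191+1=16383; T_15,3=3×788970+8191=2375101; T_15,4=4×10391745+788970=42355950; T_15,5=5×40075035+10391745=210766920; T_15,6=6×63436373+40075035=420693273
r16: T_16,2=2×16383+1=32767; T_16,3=3×2375101+16383=7141686; T_16,4=4×42355950+2375101=171798901; T_16,5=5×210766920+42355950=1096190550; T_16,6=6×420693273+210766920=2734926558
r17: T_17,3=3×7141686+32767=21457825; T_17,4=4×171798901+7141686=694337290; T_17,5=5×1096190550+171798901=5652751651; T_17,6=6×2734926558+1096190550=17505749898
Read S(17,3) = 21457825, S(17,4) = 694337290, S(17,5) = 5652751651, S(17,6) = 17505749898.

21457825, 694337290, 5652751651, 17505749898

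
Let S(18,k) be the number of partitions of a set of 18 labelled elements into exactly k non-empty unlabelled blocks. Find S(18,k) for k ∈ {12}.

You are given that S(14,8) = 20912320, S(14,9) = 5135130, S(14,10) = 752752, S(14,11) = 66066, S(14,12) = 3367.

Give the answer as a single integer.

@15  (15,9):5135130·9+20912320→67128490, (15,10):752752·10+5135130→12662650, (15,11):66066·11+752752→1479478, (15,12):3367·12+66066→106470
@16  (16,10):12662650·10+67128490→193754990, (16,11):1479478·11+12662650→28936908, (16,12):106470·12+1479478→2757118
@17  (17,11):28936908·11+193754990→512060978, (17,12):2757118·12+28936908→62022324
@18  (18,12):62022324·12+512060978→1256328866
Read S(18,12) = 1256328866.

1256328866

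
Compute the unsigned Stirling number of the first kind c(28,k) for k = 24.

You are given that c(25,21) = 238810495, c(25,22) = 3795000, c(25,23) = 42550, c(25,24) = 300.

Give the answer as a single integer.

626334345

r26: T_26,22=25×3795000+238810495=333685495; T_26,23=25×42550+3795000=4858750; T_26,24=25×300+42550=50050
r27: T_27,23=26×4858750+333685495=460012995; T_27,24=26×50050+4858750=6160050
r28: T_28,24=27×6160050+460012995=626334345
Read c(28,24) = 626334345.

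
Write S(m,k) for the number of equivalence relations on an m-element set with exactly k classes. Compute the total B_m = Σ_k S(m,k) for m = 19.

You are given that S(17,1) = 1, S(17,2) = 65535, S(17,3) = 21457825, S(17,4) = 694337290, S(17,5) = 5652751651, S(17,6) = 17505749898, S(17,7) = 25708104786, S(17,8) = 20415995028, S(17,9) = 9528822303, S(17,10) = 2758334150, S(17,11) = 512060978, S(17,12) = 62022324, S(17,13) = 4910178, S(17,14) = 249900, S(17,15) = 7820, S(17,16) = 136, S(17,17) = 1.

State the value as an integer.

r18: T_18,1=1×1+0=1; T_18,2=2×65535+1=131071; T_18,3=3×21457825+65535=64439010; T_18,4=4×694337290+21457825=2798806985; T_18,5=5×5652751651+694337290=28958095545; T_18,6=6×17505749898+5652751651=110687251039; T_18,7=7×25708104786+17505749898=197462483400; T_18,8=8×20415995028+25708104786=189036065010; T_18,9=9×9528822303+20415995028=106175395755; T_18,10=10×2758334150+9528822303=37112163803; T_18,11=11×512060978+2758334150=8391004908; T_18,12=12×62022324+512060978=1256328866; T_18,13=13×4910178+62022324=125854638; T_18,14=14×249900+4910178=8408778; T_18,15=15×7820+249900=367200; T_18,16=16×136+7820=9996; T_18,17=17×1+136=153; T_18,18=18×0+1=1
r19: T_19,1=1×1+0=1; T_19,2=2×131071+1=262143; T_19,3=3×64439010+131071=193448101; T_19,4=4×2798806985+64439010=11259666950; T_19,5=5×28958095545+2798806985=147589284710; T_19,6=6×110687251039+28958095545=693081601779; T_19,7=7×197462483400+110687251039=1492924634839; T_19,8=8×189036065010+197462483400=1709751003480; T_19,9=9×106175395755+189036065010=1144614626805; T_19,10=10×37112163803+106175395755=477297033785; T_19,11=11×8391004908+37112163803=129413217791; T_19,12=12×1256328866+8391004908=23466951300; T_19,13=13×125854638+1256328866=2892439160; T_19,14=14×8408778+125854638=243577530; T_19,15=15×367200+8408778=13916778; T_19,16=16×9996+367200=527136; T_19,17=17×153+9996=12597; T_19,18=18×1+153=171; T_19,19=19×0+1=1
B_19 = ΣS(19,k) = 1+262143+193448101+11259666950+147589284710+693081601779+1492924634839+1709751003480+1144614626805+477297033785+129413217791+23466951300+2892439160+243577530+13916778+527136+12597+171+1 = 5832742205057

5832742205057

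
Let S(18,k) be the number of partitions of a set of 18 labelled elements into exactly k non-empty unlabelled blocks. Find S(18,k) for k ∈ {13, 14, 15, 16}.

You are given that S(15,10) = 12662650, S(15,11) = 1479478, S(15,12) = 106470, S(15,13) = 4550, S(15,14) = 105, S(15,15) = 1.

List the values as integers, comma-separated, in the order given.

r16: T_16,11=11×1479478+12662650=28936908; T_16,12=12×106470+1479478=2757118; T_16,13=13×4550+106470=165620; T_16,14=14×105+4550=6020; T_16,15=15×1+105=120; T_16,16=16×0+1=1
r17: T_17,12=12×2757118+28936908=62022324; T_17,13=13×165620+2757118=4910178; T_17,14=14×6020+165620=249900; T_17,15=15×120+6020=7820; T_17,16=16×1+120=136
r18: T_18,13=13×4910178+62022324=125854638; T_18,14=14×249900+4910178=8408778; T_18,15=15×7820+249900=367200; T_18,16=16×136+7820=9996
Read S(18,13) = 125854638, S(18,14) = 8408778, S(18,15) = 367200, S(18,16) = 9996.

125854638, 8408778, 367200, 9996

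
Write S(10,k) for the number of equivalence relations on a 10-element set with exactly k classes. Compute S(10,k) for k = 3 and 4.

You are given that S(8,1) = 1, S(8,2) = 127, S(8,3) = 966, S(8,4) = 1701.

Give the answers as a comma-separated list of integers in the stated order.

9330, 34105

i=9: T(9,2)=1+2·127=255 | T(9,3)=127+3·966=3025 | T(9,4)=966+4·1701=7770
i=10: T(10,3)=255+3·3025=9330 | T(10,4)=3025+4·7770=34105
Read S(10,3) = 9330, S(10,4) = 34105.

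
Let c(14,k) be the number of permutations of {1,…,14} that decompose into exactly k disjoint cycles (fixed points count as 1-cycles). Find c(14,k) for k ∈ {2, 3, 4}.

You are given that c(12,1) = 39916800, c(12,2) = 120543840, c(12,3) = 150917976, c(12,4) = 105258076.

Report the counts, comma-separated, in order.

19802759040, 26596717056, 20313753096

row 13: T[13][1]=12·39916800+0=479001600  T[13][2]=12·120543840+39916800=1486442880  T[13][3]=12·150917976+120543840=1931559552  T[13][4]=12·105258076+150917976=1414014888
row 14: T[14][2]=13·1486442880+479001600=19802759040  T[14][3]=13·1931559552+1486442880=26596717056  T[14][4]=13·1414014888+1931559552=20313753096
Read c(14,2) = 19802759040, c(14,3) = 26596717056, c(14,4) = 20313753096.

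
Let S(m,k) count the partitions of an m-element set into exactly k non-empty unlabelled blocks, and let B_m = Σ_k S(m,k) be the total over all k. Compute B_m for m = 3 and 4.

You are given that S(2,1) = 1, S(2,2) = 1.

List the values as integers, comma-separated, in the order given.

5, 15

r3: T_3,1=1×1+0=1; T_3,2=2×1+1=3; T_3,3=3×0+1=1
r4: T_4,1=1×1+0=1; T_4,2=2×3+1=7; T_4,3=3×1+3=6; T_4,4=4×0+1=1
B_3 = ΣS(3,k) = 1+3+1 = 5
B_4 = ΣS(4,k) = 1+7+6+1 = 15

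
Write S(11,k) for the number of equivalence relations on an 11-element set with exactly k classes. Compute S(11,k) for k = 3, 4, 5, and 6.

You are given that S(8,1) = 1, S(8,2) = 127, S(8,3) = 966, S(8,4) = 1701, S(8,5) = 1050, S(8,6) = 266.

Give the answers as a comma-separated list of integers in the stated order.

28501, 145750, 246730, 179487

[9] T[9,1]:1*1+0=1 · T[9,2]:2*127+1=255 · T[9,3]:3*966+127=3025 · T[9,4]:4*1701+966=7770 · T[9,5]:5*1050+1701=6951 · T[9,6]:6*266+1050=2646
[10] T[10,2]:2*255+1=511 · T[10,3]:3*3025+255=9330 · T[10,4]:4*7770+3025=34105 · T[10,5]:5*6951+7770=42525 · T[10,6]:6*2646+6951=22827
[11] T[11,3]:3*9330+511=28501 · T[11,4]:4*34105+9330=145750 · T[11,5]:5*42525+34105=246730 · T[11,6]:6*22827+42525=179487
Read S(11,3) = 28501, S(11,4) = 145750, S(11,5) = 246730, S(11,6) = 179487.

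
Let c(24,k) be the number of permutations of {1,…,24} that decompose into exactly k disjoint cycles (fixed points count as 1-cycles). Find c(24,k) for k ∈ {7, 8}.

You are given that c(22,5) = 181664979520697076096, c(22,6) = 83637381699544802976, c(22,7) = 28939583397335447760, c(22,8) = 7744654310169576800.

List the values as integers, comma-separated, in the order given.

i=23: T(23,6)=181664979520697076096+22·83637381699544802976=2021687376910682741568 | T(23,7)=83637381699544802976+22·28939583397335447760=720308216440924653696 | T(23,8)=28939583397335447760+22·7744654310169576800=199321978221066137360
i=24: T(24,7)=2021687376910682741568+23·720308216440924653696=18588776355051949776576 | T(24,8)=720308216440924653696+23·199321978221066137360=5304713715525445812976
Read c(24,7) = 18588776355051949776576, c(24,8) = 5304713715525445812976.

18588776355051949776576, 5304713715525445812976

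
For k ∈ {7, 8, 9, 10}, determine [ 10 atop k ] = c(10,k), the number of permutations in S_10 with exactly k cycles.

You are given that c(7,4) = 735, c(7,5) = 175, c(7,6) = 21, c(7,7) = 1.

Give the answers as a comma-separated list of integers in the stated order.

9450, 870, 45, 1

row 8: T[8][5]=7·175+735=1960  T[8][6]=7·21+175=322  T[8][7]=7·1+21=28  T[8][8]=7·0+1=1
row 9: T[9][6]=8·322+1960=4536  T[9][7]=8·28+322=546  T[9][8]=8·1+28=36  T[9][9]=8·0+1=1
row 10: T[10][7]=9·546+4536=9450  T[10][8]=9·36+546=870  T[10][9]=9·1+36=45  T[10][10]=9·0+1=1
Read c(10,7) = 9450, c(10,8) = 870, c(10,9) = 45, c(10,10) = 1.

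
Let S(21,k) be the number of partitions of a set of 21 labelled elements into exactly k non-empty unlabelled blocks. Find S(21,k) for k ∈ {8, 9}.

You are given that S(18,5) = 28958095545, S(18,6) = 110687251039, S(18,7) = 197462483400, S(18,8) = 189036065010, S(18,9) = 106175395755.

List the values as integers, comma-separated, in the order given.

r19: T_19,6=6×110687251039+28958095545=693081601779; T_19,7=7×197462483400+110687251039=1492924634839; T_19,8=8×189036065010+197462483400=1709751003480; T_19,9=9×106175395755+189036065010=1144614626805
r20: T_20,7=7×1492924634839+693081601779=11143554045652; T_20,8=8×1709751003480+1492924634839=15170932662679; T_20,9=9×1144614626805+1709751003480=12011282644725
r21: T_21,8=8×15170932662679+11143554045652=132511015347084; T_21,9=9×12011282644725+15170932662679=123272476465204
Read S(21,8) = 132511015347084, S(21,9) = 123272476465204.

132511015347084, 123272476465204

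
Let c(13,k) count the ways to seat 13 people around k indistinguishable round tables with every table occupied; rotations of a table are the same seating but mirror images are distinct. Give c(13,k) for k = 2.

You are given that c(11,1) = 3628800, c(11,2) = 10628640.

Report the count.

1486442880

@12  (12,1):3628800·11+0→39916800, (12,2):10628640·11+3628800→120543840
@13  (13,2):120543840·12+39916800→1486442880
Read c(13,2) = 1486442880.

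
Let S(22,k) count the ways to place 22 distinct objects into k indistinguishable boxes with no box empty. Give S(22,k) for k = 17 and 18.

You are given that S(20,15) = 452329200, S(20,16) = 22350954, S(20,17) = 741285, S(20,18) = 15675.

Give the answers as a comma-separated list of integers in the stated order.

@21  (21,16):22350954·16+452329200→809944464, (21,17):741285·17+22350954→34952799, (21,18):15675·18+741285→1023435
@22  (22,17):34952799·17+809944464→1404142047, (22,18):1023435·18+34952799→53374629
Read S(22,17) = 1404142047, S(22,18) = 53374629.

1404142047, 53374629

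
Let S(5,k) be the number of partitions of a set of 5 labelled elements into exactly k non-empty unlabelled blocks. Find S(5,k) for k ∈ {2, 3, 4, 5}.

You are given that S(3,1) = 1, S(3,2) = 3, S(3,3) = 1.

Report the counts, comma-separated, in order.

15, 25, 10, 1

@4  (4,1):1·1+0→1, (4,2):3·2+1→7, (4,3):1·3+3→6, (4,4):0·4+1→1
@5  (5,2):7·2+1→15, (5,3):6·3+7→25, (5,4):1·4+6→10, (5,5):0·5+1→1
Read S(5,2) = 15, S(5,3) = 25, S(5,4) = 10, S(5,5) = 1.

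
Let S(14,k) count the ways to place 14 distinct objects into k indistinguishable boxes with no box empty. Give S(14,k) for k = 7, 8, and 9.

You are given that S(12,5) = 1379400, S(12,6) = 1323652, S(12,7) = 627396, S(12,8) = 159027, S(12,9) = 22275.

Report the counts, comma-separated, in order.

49329280, 20912320, 5135130

row 13: T[13][6]=6·1323652+1379400=9321312  T[13][7]=7·627396+1323652=5715424  T[13][8]=8·159027+627396=1899612  T[13][9]=9·22275+159027=359502
row 14: T[14][7]=7·5715424+9321312=49329280  T[14][8]=8·1899612+5715424=20912320  T[14][9]=9·359502+1899612=5135130
Read S(14,7) = 49329280, S(14,8) = 20912320, S(14,9) = 5135130.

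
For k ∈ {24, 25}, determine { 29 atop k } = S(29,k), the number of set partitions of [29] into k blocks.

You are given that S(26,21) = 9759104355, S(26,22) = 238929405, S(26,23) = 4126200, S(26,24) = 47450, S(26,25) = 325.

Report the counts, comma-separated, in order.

i=27: T(27,22)=9759104355+22·238929405=15015551265 | T(27,23)=238929405+23·4126200=333832005 | T(27,24)=4126200+24·47450=5265000 | T(27,25)=47450+25·325=55575
i=28: T(28,23)=15015551265+23·333832005=22693687380 | T(28,24)=333832005+24·5265000=460192005 | T(28,25)=5265000+25·55575=6654375
i=29: T(29,24)=22693687380+24·460192005=33738295500 | T(29,25)=460192005+25·6654375=626551380
Read S(29,24) = 33738295500, S(29,25) = 626551380.

33738295500, 626551380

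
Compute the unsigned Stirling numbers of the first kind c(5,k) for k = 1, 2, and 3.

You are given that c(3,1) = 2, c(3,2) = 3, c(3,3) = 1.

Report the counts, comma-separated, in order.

@4  (4,1):2·3+0→6, (4,2):3·3+2→11, (4,3):1·3+3→6
@5  (5,1):6·4+0→24, (5,2):11·4+6→50, (5,3):6·4+11→35
Read c(5,1) = 24, c(5,2) = 50, c(5,3) = 35.

24, 50, 35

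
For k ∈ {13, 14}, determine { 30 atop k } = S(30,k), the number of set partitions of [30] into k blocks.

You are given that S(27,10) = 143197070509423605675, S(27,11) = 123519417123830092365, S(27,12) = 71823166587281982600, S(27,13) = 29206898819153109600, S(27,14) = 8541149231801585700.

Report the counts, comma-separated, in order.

102442517922081938561415, 42337710060168129525765

[28] T[28,11]:11*123519417123830092365+143197070509423605675=1501910658871554621690 · T[28,12]:12*71823166587281982600+123519417123830092365=985397416171213883565 · T[28,13]:13*29206898819153109600+71823166587281982600=451512851236272407400 · T[28,14]:14*8541149231801585700+29206898819153109600=148782988064375309400
[29] T[29,12]:12*985397416171213883565+1501910658871554621690=13326679652926121224470 · T[29,13]:13*451512851236272407400+985397416171213883565=6855064482242755179765 · T[29,14]:14*148782988064375309400+451512851236272407400=2534474684137526739000
[30] T[30,13]:13*6855064482242755179765+13326679652926121224470=102442517922081938561415 · T[30,14]:14*2534474684137526739000+6855064482242755179765=42337710060168129525765
Read S(30,13) = 102442517922081938561415, S(30,14) = 42337710060168129525765.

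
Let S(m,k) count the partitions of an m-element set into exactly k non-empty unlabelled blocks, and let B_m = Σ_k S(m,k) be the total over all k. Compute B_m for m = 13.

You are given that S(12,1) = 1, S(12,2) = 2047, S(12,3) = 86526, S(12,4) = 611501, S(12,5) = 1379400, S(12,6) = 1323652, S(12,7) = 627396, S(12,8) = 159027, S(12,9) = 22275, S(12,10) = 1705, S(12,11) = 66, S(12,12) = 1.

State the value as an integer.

[13] T[13,1]:1*1+0=1 · T[13,2]:2*2047+1=4095 · T[13,3]:3*86526+2047=261625 · T[13,4]:4*611501+86526=2532530 · T[13,5]:5*1379400+611501=7508501 · T[13,6]:6*1323652+1379400=9321312 · T[13,7]:7*627396+1323652=5715424 · T[13,8]:8*159027+627396=1899612 · T[13,9]:9*22275+159027=359502 · T[13,10]:10*1705+22275=39325 · T[13,11]:11*66+1705=2431 · T[13,12]:12*1+66=78 · T[13,13]:13*0+1=1
B_13 = ΣS(13,k) = 1+4095+261625+2532530+7508501+9321312+5715424+1899612+359502+39325+2431+78+1 = 27644437

27644437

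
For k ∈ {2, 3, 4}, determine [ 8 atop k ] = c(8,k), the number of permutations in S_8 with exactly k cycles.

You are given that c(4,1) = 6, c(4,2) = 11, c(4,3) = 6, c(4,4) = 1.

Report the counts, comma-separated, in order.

13068, 13132, 6769

[5] T[5,1]:4*6+0=24 · T[5,2]:4*11+6=50 · T[5,3]:4*6+11=35 · T[5,4]:4*1+6=10
[6] T[6,1]:5*24+0=120 · T[6,2]:5*50+24=274 · T[6,3]:5*35+50=225 · T[6,4]:5*10+35=85
[7] T[7,1]:6*120+0=720 · T[7,2]:6*274+120=1764 · T[7,3]:6*225+274=1624 · T[7,4]:6*85+225=735
[8] T[8,2]:7*1764+720=13068 · T[8,3]:7*1624+1764=13132 · T[8,4]:7*735+1624=6769
Read c(8,2) = 13068, c(8,3) = 13132, c(8,4) = 6769.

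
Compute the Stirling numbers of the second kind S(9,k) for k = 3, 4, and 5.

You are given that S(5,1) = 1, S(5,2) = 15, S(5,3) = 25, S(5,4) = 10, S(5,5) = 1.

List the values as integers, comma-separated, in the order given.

i=6: T(6,1)=0+1·1=1 | T(6,2)=1+2·15=31 | T(6,3)=15+3·25=90 | T(6,4)=25+4·10=65 | T(6,5)=10+5·1=15
i=7: T(7,1)=0+1·1=1 | T(7,2)=1+2·31=63 | T(7,3)=31+3·90=301 | T(7,4)=90+4·65=350 | T(7,5)=65+5·15=140
i=8: T(8,2)=1+2·63=127 | T(8,3)=63+3·301=966 | T(8,4)=301+4·350=1701 | T(8,5)=350+5·140=1050
i=9: T(9,3)=127+3·966=3025 | T(9,4)=966+4·1701=7770 | T(9,5)=1701+5·1050=6951
Read S(9,3) = 3025, S(9,4) = 7770, S(9,5) = 6951.

3025, 7770, 6951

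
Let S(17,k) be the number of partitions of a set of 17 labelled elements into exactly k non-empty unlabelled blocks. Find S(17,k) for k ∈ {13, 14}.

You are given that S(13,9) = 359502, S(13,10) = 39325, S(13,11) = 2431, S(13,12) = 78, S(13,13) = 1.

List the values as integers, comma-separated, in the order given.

i=14: T(14,10)=359502+10·39325=752752 | T(14,11)=39325+11·2431=66066 | T(14,12)=2431+12·78=3367 | T(14,13)=78+13·1=91 | T(14,14)=1+14·0=1
i=15: T(15,11)=752752+11·66066=1479478 | T(15,12)=66066+12·3367=106470 | T(15,13)=3367+13·91=4550 | T(15,14)=91+14·1=105
i=16: T(16,12)=1479478+12·106470=2757118 | T(16,13)=106470+13·4550=165620 | T(16,14)=4550+14·105=6020
i=17: T(17,13)=2757118+13·165620=4910178 | T(17,14)=165620+14·6020=249900
Read S(17,13) = 4910178, S(17,14) = 249900.

4910178, 249900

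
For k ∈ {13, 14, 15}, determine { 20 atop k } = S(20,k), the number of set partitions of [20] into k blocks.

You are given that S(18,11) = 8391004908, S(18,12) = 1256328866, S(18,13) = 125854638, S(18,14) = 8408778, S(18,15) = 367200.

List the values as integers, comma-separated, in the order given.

@19  (19,12):1256328866·12+8391004908→23466951300, (19,13):125854638·13+1256328866→2892439160, (19,14):8408778·14+125854638→243577530, (19,15):367200·15+8408778→13916778
@20  (20,13):2892439160·13+23466951300→61068660380, (20,14):243577530·14+2892439160→6302524580, (20,15):13916778·15+243577530→452329200
Read S(20,13) = 61068660380, S(20,14) = 6302524580, S(20,15) = 452329200.

61068660380, 6302524580, 452329200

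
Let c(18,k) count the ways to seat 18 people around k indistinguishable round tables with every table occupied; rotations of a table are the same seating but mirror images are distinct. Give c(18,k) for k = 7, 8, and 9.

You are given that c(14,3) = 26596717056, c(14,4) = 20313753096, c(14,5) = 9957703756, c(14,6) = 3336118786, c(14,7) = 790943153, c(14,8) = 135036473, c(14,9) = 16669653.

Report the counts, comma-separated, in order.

110228466184200, 24871845297936, 4308105301929

[15] T[15,4]:14*20313753096+26596717056=310989260400 · T[15,5]:14*9957703756+20313753096=159721605680 · T[15,6]:14*3336118786+9957703756=56663366760 · T[15,7]:14*790943153+3336118786=14409322928 · T[15,8]:14*135036473+790943153=2681453775 · T[15,9]:14*16669653+135036473=368411615
[16] T[16,5]:15*159721605680+310989260400=2706813345600 · T[16,6]:15*56663366760+159721605680=1009672107080 · T[16,7]:15*14409322928+56663366760=272803210680 · T[16,8]:15*2681453775+14409322928=54631129553 · T[16,9]:15*368411615+2681453775=8207628000
[17] T[17,6]:16*1009672107080+2706813345600=18861567058880 · T[17,7]:16*272803210680+1009672107080=5374523477960 · T[17,8]:16*54631129553+272803210680=1146901283528 · T[17,9]:16*8207628000+54631129553=185953177553
[18] T[18,7]:17*5374523477960+18861567058880=110228466184200 · T[18,8]:17*1146901283528+5374523477960=24871845297936 · T[18,9]:17*185953177553+1146901283528=4308105301929
Read c(18,7) = 110228466184200, c(18,8) = 24871845297936, c(18,9) = 4308105301929.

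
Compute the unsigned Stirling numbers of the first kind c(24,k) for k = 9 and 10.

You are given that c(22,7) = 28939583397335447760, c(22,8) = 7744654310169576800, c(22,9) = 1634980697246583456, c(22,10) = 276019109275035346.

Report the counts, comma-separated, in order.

1204749260161737632496, 220984454979433717396

row 23: T[23][8]=22·7744654310169576800+28939583397335447760=199321978221066137360  T[23][9]=22·1634980697246583456+7744654310169576800=43714229649594412832  T[23][10]=22·276019109275035346+1634980697246583456=7707401101297361068
row 24: T[24][9]=23·43714229649594412832+199321978221066137360=1204749260161737632496  T[24][10]=23·7707401101297361068+43714229649594412832=220984454979433717396
Read c(24,9) = 1204749260161737632496, c(24,10) = 220984454979433717396.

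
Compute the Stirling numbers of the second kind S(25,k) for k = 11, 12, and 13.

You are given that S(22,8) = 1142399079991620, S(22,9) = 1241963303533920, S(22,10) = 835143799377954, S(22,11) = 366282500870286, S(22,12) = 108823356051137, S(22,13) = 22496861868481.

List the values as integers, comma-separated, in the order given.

[23] T[23,9]:9*1241963303533920+1142399079991620=12320068811796900 · T[23,10]:10*835143799377954+1241963303533920=9593401297313460 · T[23,11]:11*366282500870286+835143799377954=4864251308951100 · T[23,12]:12*108823356051137+366282500870286=1672162773483930 · T[23,13]:13*22496861868481+108823356051137=401282560341390
[24] T[24,10]:10*9593401297313460+12320068811796900=108254081784931500 · T[24,11]:11*4864251308951100+9593401297313460=63100165695775560 · T[24,12]:12*1672162773483930+4864251308951100=24930204590758260 · T[24,13]:13*401282560341390+1672162773483930=6888836057922000
[25] T[25,11]:11*63100165695775560+108254081784931500=802355904438462660 · T[25,12]:12*24930204590758260+63100165695775560=362262620784874680 · T[25,13]:13*6888836057922000+24930204590758260=114485073343744260
Read S(25,11) = 802355904438462660, S(25,12) = 362262620784874680, S(25,13) = 114485073343744260.

802355904438462660, 362262620784874680, 114485073343744260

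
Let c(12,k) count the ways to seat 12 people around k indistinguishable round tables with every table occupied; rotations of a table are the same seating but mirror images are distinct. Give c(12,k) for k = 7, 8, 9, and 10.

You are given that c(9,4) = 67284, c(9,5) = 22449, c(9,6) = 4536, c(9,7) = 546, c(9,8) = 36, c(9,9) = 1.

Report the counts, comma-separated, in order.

[10] T[10,5]:9*22449+67284=269325 · T[10,6]:9*4536+22449=63273 · T[10,7]:9*546+4536=9450 · T[10,8]:9*36+546=870 · T[10,9]:9*1+36=45 · T[10,10]:9*0+1=1
[11] T[11,6]:10*63273+269325=902055 · T[11,7]:10*9450+63273=157773 · T[11,8]:10*870+9450=18150 · T[11,9]:10*45+870=1320 · T[11,10]:10*1+45=55
[12] T[12,7]:11*157773+902055=2637558 · T[12,8]:11*18150+157773=357423 · T[12,9]:11*1320+18150=32670 · T[12,10]:11*55+1320=1925
Read c(12,7) = 2637558, c(12,8) = 357423, c(12,9) = 32670, c(12,10) = 1925.

2637558, 357423, 32670, 1925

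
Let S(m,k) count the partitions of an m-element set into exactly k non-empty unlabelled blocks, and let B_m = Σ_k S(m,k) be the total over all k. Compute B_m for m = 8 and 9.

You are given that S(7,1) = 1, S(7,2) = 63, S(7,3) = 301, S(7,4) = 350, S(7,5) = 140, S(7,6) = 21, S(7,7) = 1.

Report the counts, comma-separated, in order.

4140, 21147

[8] T[8,1]:1*1+0=1 · T[8,2]:2*63+1=127 · T[8,3]:3*301+63=966 · T[8,4]:4*350+301=1701 · T[8,5]:5*140+350=1050 · T[8,6]:6*21+140=266 · T[8,7]:7*1+21=28 · T[8,8]:8*0+1=1
[9] T[9,1]:1*1+0=1 · T[9,2]:2*127+1=255 · T[9,3]:3*966+127=3025 · T[9,4]:4*1701+966=7770 · T[9,5]:5*1050+1701=6951 · T[9,6]:6*266+1050=2646 · T[9,7]:7*28+266=462 · T[9,8]:8*1+28=36 · T[9,9]:9*0+1=1
B_8 = ΣS(8,k) = 1+127+966+1701+1050+266+28+1 = 4140
B_9 = ΣS(9,k) = 1+255+3025+7770+6951+2646+462+36+1 = 21147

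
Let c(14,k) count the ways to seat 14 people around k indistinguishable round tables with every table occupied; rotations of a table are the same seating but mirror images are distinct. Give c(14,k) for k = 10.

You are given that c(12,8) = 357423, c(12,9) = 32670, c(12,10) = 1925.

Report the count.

1474473

i=13: T(13,9)=357423+12·32670=749463 | T(13,10)=32670+12·1925=55770
i=14: T(14,10)=749463+13·55770=1474473
Read c(14,10) = 1474473.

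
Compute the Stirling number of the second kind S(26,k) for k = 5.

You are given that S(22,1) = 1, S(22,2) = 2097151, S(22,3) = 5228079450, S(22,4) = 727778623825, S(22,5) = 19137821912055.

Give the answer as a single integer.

12230196160292565

[23] T[23,2]:2*2097151+1=4194303 · T[23,3]:3*5228079450+2097151=15686335501 · T[23,4]:4*727778623825+5228079450=2916342574750 · T[23,5]:5*19137821912055+727778623825=96416888184100
[24] T[24,3]:3*15686335501+4194303=47063200806 · T[24,4]:4*2916342574750+15686335501=11681056634501 · T[24,5]:5*96416888184100+2916342574750=485000783495250
[25] T[25,4]:4*11681056634501+47063200806=46771289738810 · T[25,5]:5*485000783495250+11681056634501=2436684974110751
[26] T[26,5]:5*2436684974110751+46771289738810=12230196160292565
Read S(26,5) = 12230196160292565.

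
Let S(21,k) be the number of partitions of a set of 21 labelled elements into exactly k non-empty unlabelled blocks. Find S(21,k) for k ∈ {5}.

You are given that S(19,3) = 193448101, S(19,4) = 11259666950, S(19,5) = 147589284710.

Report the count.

3791262568401

i=20: T(20,4)=193448101+4·11259666950=45232115901 | T(20,5)=11259666950+5·147589284710=749206090500
i=21: T(21,5)=45232115901+5·749206090500=3791262568401
Read S(21,5) = 3791262568401.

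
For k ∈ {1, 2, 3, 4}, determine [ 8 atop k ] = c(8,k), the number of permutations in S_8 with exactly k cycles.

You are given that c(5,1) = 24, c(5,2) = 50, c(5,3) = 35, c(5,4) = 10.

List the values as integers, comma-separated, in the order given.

row 6: T[6][1]=5·24+0=120  T[6][2]=5·50+24=274  T[6][3]=5·35+50=225  T[6][4]=5·10+35=85
row 7: T[7][1]=6·120+0=720  T[7][2]=6·274+120=1764  T[7][3]=6·225+274=1624  T[7][4]=6·85+225=735
row 8: T[8][1]=7·720+0=5040  T[8][2]=7·1764+720=13068  T[8][3]=7·1624+1764=13132  T[8][4]=7·735+1624=6769
Read c(8,1) = 5040, c(8,2) = 13068, c(8,3) = 13132, c(8,4) = 6769.

5040, 13068, 13132, 6769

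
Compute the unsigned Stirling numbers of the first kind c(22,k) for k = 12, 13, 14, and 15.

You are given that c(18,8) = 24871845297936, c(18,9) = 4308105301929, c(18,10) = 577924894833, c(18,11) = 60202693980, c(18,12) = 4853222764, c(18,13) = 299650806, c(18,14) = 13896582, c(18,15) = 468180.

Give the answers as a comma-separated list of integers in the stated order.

i=19: T(19,9)=24871845297936+18·4308105301929=102417740732658 | T(19,10)=4308105301929+18·577924894833=14710753408923 | T(19,11)=577924894833+18·60202693980=1661573386473 | T(19,12)=60202693980+18·4853222764=147560703732 | T(19,13)=4853222764+18·299650806=10246937272 | T(19,14)=299650806+18·13896582=549789282 | T(19,15)=13896582+18·468180=22323822
i=20: T(20,10)=102417740732658+19·14710753408923=381922055502195 | T(20,11)=14710753408923+19·1661573386473=46280647751910 | T(20,12)=1661573386473+19·147560703732=4465226757381 | T(20,13)=147560703732+19·10246937272=342252511900 | T(20,14)=10246937272+19·549789282=20692933630 | T(20,15)=549789282+19·22323822=973941900
i=21: T(21,11)=381922055502195+20·46280647751910=1307535010540395 | T(21,12)=46280647751910+20·4465226757381=135585182899530 | T(21,13)=4465226757381+20·342252511900=11310276995381 | T(21,14)=342252511900+20·20692933630=756111184500 | T(21,15)=20692933630+20·973941900=40171771630
i=22: T(22,12)=1307535010540395+21·135585182899530=4154823851430525 | T(22,13)=135585182899530+21·11310276995381=373100999802531 | T(22,14)=11310276995381+21·756111184500=27188611869881 | T(22,15)=756111184500+21·40171771630=1599718388730
Read c(22,12) = 4154823851430525, c(22,13) = 373100999802531, c(22,14) = 27188611869881, c(22,15) = 1599718388730.

4154823851430525, 373100999802531, 27188611869881, 1599718388730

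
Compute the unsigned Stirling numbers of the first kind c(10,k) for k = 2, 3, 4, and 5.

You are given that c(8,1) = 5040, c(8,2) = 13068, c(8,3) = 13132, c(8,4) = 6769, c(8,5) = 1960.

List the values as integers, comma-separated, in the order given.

1026576, 1172700, 723680, 269325

@9  (9,1):5040·8+0→40320, (9,2):13068·8+5040→109584, (9,3):13132·8+13068→118124, (9,4):6769·8+13132→67284, (9,5):1960·8+6769→22449
@10  (10,2):109584·9+40320→1026576, (10,3):118124·9+109584→1172700, (10,4):67284·9+118124→723680, (10,5):22449·9+67284→269325
Read c(10,2) = 1026576, c(10,3) = 1172700, c(10,4) = 723680, c(10,5) = 269325.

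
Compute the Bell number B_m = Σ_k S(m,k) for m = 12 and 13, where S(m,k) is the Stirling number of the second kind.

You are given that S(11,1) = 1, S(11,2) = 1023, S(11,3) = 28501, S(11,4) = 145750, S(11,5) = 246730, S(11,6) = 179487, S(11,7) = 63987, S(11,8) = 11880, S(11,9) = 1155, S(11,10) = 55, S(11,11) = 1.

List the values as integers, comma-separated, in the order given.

@12  (12,1):1·1+0→1, (12,2):1023·2+1→2047, (12,3):28501·3+1023→86526, (12,4):145750·4+28501→611501, (12,5):246730·5+145750→1379400, (12,6):179487·6+246730→1323652, (12,7):63987·7+179487→627396, (12,8):11880·8+63987→159027, (12,9):1155·9+11880→22275, (12,10):55·10+1155→1705, (12,11):1·11+55→66, (12,12):0·12+1→1
@13  (13,1):1·1+0→1, (13,2):2047·2+1→4095, (13,3):86526·3+2047→261625, (13,4):611501·4+86526→2532530, (13,5):1379400·5+611501→7508501, (13,6):1323652·6+1379400→9321312, (13,7):627396·7+1323652→5715424, (13,8):159027·8+627396→1899612, (13,9):22275·9+159027→359502, (13,10):1705·10+22275→39325, (13,11):66·11+1705→2431, (13,12):1·12+66→78, (13,13):0·13+1→1
B_12 = ΣS(12,k) = 1+2047+86526+611501+1379400+1323652+627396+159027+22275+1705+66+1 = 4213597
B_13 = ΣS(13,k) = 1+4095+261625+2532530+7508501+9321312+5715424+1899612+359502+39325+2431+78+1 = 27644437

4213597, 27644437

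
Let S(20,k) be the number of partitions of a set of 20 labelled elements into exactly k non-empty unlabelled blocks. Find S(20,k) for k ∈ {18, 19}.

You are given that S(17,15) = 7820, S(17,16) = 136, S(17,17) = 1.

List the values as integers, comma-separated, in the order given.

i=18: T(18,16)=7820+16·136=9996 | T(18,17)=136+17·1=153 | T(18,18)=1+18·0=1
i=19: T(19,17)=9996+17·153=12597 | T(19,18)=153+18·1=171 | T(19,19)=1+19·0=1
i=20: T(20,18)=12597+18·171=15675 | T(20,19)=171+19·1=190
Read S(20,18) = 15675, S(20,19) = 190.

15675, 190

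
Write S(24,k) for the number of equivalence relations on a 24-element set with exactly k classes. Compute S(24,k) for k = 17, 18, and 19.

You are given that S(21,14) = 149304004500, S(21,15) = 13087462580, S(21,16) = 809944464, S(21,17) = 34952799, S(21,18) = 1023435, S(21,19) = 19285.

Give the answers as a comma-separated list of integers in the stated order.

1610949936915, 92484925445, 3880739170

i=22: T(22,15)=149304004500+15·13087462580=345615943200 | T(22,16)=13087462580+16·809944464=26046574004 | T(22,17)=809944464+17·34952799=1404142047 | T(22,18)=34952799+18·1023435=53374629 | T(22,19)=1023435+19·19285=1389850
i=23: T(23,16)=345615943200+16·26046574004=762361127264 | T(23,17)=26046574004+17·1404142047=49916988803 | T(23,18)=1404142047+18·53374629=2364885369 | T(23,19)=53374629+19·1389850=79781779
i=24: T(24,17)=762361127264+17·49916988803=1610949936915 | T(24,18)=49916988803+18·2364885369=92484925445 | T(24,19)=2364885369+19·79781779=3880739170
Read S(24,17) = 1610949936915, S(24,18) = 92484925445, S(24,19) = 3880739170.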